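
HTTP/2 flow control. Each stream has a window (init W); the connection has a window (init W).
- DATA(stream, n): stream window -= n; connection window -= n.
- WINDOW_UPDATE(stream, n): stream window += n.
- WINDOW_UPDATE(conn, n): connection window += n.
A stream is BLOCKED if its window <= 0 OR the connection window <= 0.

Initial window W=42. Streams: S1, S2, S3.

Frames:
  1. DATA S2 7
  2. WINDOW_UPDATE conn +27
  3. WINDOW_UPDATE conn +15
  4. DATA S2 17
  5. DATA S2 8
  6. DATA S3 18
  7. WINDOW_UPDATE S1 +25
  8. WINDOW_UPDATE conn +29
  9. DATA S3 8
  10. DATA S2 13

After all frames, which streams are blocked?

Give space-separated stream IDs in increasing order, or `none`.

Op 1: conn=35 S1=42 S2=35 S3=42 blocked=[]
Op 2: conn=62 S1=42 S2=35 S3=42 blocked=[]
Op 3: conn=77 S1=42 S2=35 S3=42 blocked=[]
Op 4: conn=60 S1=42 S2=18 S3=42 blocked=[]
Op 5: conn=52 S1=42 S2=10 S3=42 blocked=[]
Op 6: conn=34 S1=42 S2=10 S3=24 blocked=[]
Op 7: conn=34 S1=67 S2=10 S3=24 blocked=[]
Op 8: conn=63 S1=67 S2=10 S3=24 blocked=[]
Op 9: conn=55 S1=67 S2=10 S3=16 blocked=[]
Op 10: conn=42 S1=67 S2=-3 S3=16 blocked=[2]

Answer: S2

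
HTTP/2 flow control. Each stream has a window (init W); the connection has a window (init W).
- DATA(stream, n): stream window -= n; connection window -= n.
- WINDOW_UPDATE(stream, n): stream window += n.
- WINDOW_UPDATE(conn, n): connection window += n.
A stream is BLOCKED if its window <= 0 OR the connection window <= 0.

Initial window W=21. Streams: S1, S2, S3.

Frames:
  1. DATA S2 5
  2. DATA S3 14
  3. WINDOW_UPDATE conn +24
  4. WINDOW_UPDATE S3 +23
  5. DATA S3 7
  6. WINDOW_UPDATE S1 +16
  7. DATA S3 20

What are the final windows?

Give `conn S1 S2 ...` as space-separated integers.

Op 1: conn=16 S1=21 S2=16 S3=21 blocked=[]
Op 2: conn=2 S1=21 S2=16 S3=7 blocked=[]
Op 3: conn=26 S1=21 S2=16 S3=7 blocked=[]
Op 4: conn=26 S1=21 S2=16 S3=30 blocked=[]
Op 5: conn=19 S1=21 S2=16 S3=23 blocked=[]
Op 6: conn=19 S1=37 S2=16 S3=23 blocked=[]
Op 7: conn=-1 S1=37 S2=16 S3=3 blocked=[1, 2, 3]

Answer: -1 37 16 3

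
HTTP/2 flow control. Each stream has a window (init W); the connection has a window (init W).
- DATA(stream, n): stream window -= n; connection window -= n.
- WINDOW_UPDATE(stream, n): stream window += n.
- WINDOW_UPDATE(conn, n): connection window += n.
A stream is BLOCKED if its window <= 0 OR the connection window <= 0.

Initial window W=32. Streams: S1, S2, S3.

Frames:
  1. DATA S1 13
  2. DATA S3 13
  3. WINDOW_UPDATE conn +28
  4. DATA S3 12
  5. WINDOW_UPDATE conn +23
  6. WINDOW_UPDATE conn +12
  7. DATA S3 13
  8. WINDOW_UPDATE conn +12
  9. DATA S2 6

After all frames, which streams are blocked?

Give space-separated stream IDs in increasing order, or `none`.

Op 1: conn=19 S1=19 S2=32 S3=32 blocked=[]
Op 2: conn=6 S1=19 S2=32 S3=19 blocked=[]
Op 3: conn=34 S1=19 S2=32 S3=19 blocked=[]
Op 4: conn=22 S1=19 S2=32 S3=7 blocked=[]
Op 5: conn=45 S1=19 S2=32 S3=7 blocked=[]
Op 6: conn=57 S1=19 S2=32 S3=7 blocked=[]
Op 7: conn=44 S1=19 S2=32 S3=-6 blocked=[3]
Op 8: conn=56 S1=19 S2=32 S3=-6 blocked=[3]
Op 9: conn=50 S1=19 S2=26 S3=-6 blocked=[3]

Answer: S3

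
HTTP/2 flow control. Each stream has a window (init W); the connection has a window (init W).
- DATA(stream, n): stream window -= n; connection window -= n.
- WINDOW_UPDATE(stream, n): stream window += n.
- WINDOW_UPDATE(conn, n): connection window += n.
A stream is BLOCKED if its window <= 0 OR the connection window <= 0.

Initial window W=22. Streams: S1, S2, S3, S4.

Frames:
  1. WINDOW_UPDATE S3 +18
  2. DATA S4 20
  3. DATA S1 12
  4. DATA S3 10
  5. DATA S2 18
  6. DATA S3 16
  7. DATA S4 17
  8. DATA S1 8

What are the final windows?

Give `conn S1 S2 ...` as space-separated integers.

Op 1: conn=22 S1=22 S2=22 S3=40 S4=22 blocked=[]
Op 2: conn=2 S1=22 S2=22 S3=40 S4=2 blocked=[]
Op 3: conn=-10 S1=10 S2=22 S3=40 S4=2 blocked=[1, 2, 3, 4]
Op 4: conn=-20 S1=10 S2=22 S3=30 S4=2 blocked=[1, 2, 3, 4]
Op 5: conn=-38 S1=10 S2=4 S3=30 S4=2 blocked=[1, 2, 3, 4]
Op 6: conn=-54 S1=10 S2=4 S3=14 S4=2 blocked=[1, 2, 3, 4]
Op 7: conn=-71 S1=10 S2=4 S3=14 S4=-15 blocked=[1, 2, 3, 4]
Op 8: conn=-79 S1=2 S2=4 S3=14 S4=-15 blocked=[1, 2, 3, 4]

Answer: -79 2 4 14 -15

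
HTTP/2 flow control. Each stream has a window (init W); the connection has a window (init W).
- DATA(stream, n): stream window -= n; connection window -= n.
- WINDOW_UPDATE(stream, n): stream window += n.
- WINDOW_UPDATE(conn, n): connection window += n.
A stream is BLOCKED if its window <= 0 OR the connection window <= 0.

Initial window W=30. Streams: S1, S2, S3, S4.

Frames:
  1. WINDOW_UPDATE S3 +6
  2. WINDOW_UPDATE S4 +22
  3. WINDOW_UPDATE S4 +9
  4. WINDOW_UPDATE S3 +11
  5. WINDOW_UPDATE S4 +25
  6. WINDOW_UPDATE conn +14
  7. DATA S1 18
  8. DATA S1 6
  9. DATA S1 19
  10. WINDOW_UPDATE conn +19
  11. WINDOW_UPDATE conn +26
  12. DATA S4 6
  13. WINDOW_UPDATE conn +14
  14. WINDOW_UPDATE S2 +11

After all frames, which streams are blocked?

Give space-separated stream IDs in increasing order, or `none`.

Answer: S1

Derivation:
Op 1: conn=30 S1=30 S2=30 S3=36 S4=30 blocked=[]
Op 2: conn=30 S1=30 S2=30 S3=36 S4=52 blocked=[]
Op 3: conn=30 S1=30 S2=30 S3=36 S4=61 blocked=[]
Op 4: conn=30 S1=30 S2=30 S3=47 S4=61 blocked=[]
Op 5: conn=30 S1=30 S2=30 S3=47 S4=86 blocked=[]
Op 6: conn=44 S1=30 S2=30 S3=47 S4=86 blocked=[]
Op 7: conn=26 S1=12 S2=30 S3=47 S4=86 blocked=[]
Op 8: conn=20 S1=6 S2=30 S3=47 S4=86 blocked=[]
Op 9: conn=1 S1=-13 S2=30 S3=47 S4=86 blocked=[1]
Op 10: conn=20 S1=-13 S2=30 S3=47 S4=86 blocked=[1]
Op 11: conn=46 S1=-13 S2=30 S3=47 S4=86 blocked=[1]
Op 12: conn=40 S1=-13 S2=30 S3=47 S4=80 blocked=[1]
Op 13: conn=54 S1=-13 S2=30 S3=47 S4=80 blocked=[1]
Op 14: conn=54 S1=-13 S2=41 S3=47 S4=80 blocked=[1]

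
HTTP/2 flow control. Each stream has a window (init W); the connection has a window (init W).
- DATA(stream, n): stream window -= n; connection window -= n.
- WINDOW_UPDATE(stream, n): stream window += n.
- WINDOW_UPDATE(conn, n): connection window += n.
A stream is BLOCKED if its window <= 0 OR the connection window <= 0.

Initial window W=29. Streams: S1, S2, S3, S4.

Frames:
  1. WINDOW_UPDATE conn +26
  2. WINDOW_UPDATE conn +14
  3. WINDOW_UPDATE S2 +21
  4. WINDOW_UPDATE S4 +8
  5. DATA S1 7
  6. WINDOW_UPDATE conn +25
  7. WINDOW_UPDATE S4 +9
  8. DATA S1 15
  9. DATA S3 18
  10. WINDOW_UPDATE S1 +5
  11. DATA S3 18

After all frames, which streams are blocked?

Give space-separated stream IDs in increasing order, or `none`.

Op 1: conn=55 S1=29 S2=29 S3=29 S4=29 blocked=[]
Op 2: conn=69 S1=29 S2=29 S3=29 S4=29 blocked=[]
Op 3: conn=69 S1=29 S2=50 S3=29 S4=29 blocked=[]
Op 4: conn=69 S1=29 S2=50 S3=29 S4=37 blocked=[]
Op 5: conn=62 S1=22 S2=50 S3=29 S4=37 blocked=[]
Op 6: conn=87 S1=22 S2=50 S3=29 S4=37 blocked=[]
Op 7: conn=87 S1=22 S2=50 S3=29 S4=46 blocked=[]
Op 8: conn=72 S1=7 S2=50 S3=29 S4=46 blocked=[]
Op 9: conn=54 S1=7 S2=50 S3=11 S4=46 blocked=[]
Op 10: conn=54 S1=12 S2=50 S3=11 S4=46 blocked=[]
Op 11: conn=36 S1=12 S2=50 S3=-7 S4=46 blocked=[3]

Answer: S3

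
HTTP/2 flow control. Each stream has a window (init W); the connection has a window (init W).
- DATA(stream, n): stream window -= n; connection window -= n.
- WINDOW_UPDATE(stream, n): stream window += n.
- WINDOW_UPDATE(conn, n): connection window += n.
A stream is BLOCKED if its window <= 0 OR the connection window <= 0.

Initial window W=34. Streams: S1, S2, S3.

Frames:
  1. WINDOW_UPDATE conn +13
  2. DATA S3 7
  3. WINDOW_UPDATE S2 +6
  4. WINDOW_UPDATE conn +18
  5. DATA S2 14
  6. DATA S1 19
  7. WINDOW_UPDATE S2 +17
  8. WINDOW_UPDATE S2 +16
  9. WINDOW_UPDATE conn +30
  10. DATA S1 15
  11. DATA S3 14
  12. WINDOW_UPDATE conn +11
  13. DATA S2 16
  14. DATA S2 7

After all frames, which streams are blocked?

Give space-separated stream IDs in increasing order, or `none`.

Op 1: conn=47 S1=34 S2=34 S3=34 blocked=[]
Op 2: conn=40 S1=34 S2=34 S3=27 blocked=[]
Op 3: conn=40 S1=34 S2=40 S3=27 blocked=[]
Op 4: conn=58 S1=34 S2=40 S3=27 blocked=[]
Op 5: conn=44 S1=34 S2=26 S3=27 blocked=[]
Op 6: conn=25 S1=15 S2=26 S3=27 blocked=[]
Op 7: conn=25 S1=15 S2=43 S3=27 blocked=[]
Op 8: conn=25 S1=15 S2=59 S3=27 blocked=[]
Op 9: conn=55 S1=15 S2=59 S3=27 blocked=[]
Op 10: conn=40 S1=0 S2=59 S3=27 blocked=[1]
Op 11: conn=26 S1=0 S2=59 S3=13 blocked=[1]
Op 12: conn=37 S1=0 S2=59 S3=13 blocked=[1]
Op 13: conn=21 S1=0 S2=43 S3=13 blocked=[1]
Op 14: conn=14 S1=0 S2=36 S3=13 blocked=[1]

Answer: S1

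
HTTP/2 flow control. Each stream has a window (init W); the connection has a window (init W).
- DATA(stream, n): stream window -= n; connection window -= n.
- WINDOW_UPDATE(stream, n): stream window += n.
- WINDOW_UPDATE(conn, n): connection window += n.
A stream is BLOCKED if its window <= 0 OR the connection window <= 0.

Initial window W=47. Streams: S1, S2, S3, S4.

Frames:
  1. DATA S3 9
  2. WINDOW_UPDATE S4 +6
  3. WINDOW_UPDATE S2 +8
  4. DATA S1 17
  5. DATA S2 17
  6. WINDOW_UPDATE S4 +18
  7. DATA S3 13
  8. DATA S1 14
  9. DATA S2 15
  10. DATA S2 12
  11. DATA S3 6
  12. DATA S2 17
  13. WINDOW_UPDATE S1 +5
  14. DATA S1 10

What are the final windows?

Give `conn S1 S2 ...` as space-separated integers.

Op 1: conn=38 S1=47 S2=47 S3=38 S4=47 blocked=[]
Op 2: conn=38 S1=47 S2=47 S3=38 S4=53 blocked=[]
Op 3: conn=38 S1=47 S2=55 S3=38 S4=53 blocked=[]
Op 4: conn=21 S1=30 S2=55 S3=38 S4=53 blocked=[]
Op 5: conn=4 S1=30 S2=38 S3=38 S4=53 blocked=[]
Op 6: conn=4 S1=30 S2=38 S3=38 S4=71 blocked=[]
Op 7: conn=-9 S1=30 S2=38 S3=25 S4=71 blocked=[1, 2, 3, 4]
Op 8: conn=-23 S1=16 S2=38 S3=25 S4=71 blocked=[1, 2, 3, 4]
Op 9: conn=-38 S1=16 S2=23 S3=25 S4=71 blocked=[1, 2, 3, 4]
Op 10: conn=-50 S1=16 S2=11 S3=25 S4=71 blocked=[1, 2, 3, 4]
Op 11: conn=-56 S1=16 S2=11 S3=19 S4=71 blocked=[1, 2, 3, 4]
Op 12: conn=-73 S1=16 S2=-6 S3=19 S4=71 blocked=[1, 2, 3, 4]
Op 13: conn=-73 S1=21 S2=-6 S3=19 S4=71 blocked=[1, 2, 3, 4]
Op 14: conn=-83 S1=11 S2=-6 S3=19 S4=71 blocked=[1, 2, 3, 4]

Answer: -83 11 -6 19 71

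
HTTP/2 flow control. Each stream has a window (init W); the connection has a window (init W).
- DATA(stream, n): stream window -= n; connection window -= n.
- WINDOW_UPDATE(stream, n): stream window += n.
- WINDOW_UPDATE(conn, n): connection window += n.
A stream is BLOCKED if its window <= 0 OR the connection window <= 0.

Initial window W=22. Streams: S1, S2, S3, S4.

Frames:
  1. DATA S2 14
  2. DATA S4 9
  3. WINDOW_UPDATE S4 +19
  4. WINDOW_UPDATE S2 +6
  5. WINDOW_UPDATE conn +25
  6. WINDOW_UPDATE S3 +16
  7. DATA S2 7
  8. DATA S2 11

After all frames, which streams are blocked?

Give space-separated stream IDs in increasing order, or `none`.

Op 1: conn=8 S1=22 S2=8 S3=22 S4=22 blocked=[]
Op 2: conn=-1 S1=22 S2=8 S3=22 S4=13 blocked=[1, 2, 3, 4]
Op 3: conn=-1 S1=22 S2=8 S3=22 S4=32 blocked=[1, 2, 3, 4]
Op 4: conn=-1 S1=22 S2=14 S3=22 S4=32 blocked=[1, 2, 3, 4]
Op 5: conn=24 S1=22 S2=14 S3=22 S4=32 blocked=[]
Op 6: conn=24 S1=22 S2=14 S3=38 S4=32 blocked=[]
Op 7: conn=17 S1=22 S2=7 S3=38 S4=32 blocked=[]
Op 8: conn=6 S1=22 S2=-4 S3=38 S4=32 blocked=[2]

Answer: S2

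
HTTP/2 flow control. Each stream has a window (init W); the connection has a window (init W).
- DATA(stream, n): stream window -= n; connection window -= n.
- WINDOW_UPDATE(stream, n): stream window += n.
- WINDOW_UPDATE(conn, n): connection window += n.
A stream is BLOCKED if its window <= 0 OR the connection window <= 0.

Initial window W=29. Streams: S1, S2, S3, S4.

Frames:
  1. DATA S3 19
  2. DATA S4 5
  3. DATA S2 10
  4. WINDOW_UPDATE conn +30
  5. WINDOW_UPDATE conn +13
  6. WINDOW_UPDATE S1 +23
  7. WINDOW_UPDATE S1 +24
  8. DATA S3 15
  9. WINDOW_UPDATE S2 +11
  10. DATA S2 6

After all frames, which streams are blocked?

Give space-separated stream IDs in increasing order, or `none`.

Answer: S3

Derivation:
Op 1: conn=10 S1=29 S2=29 S3=10 S4=29 blocked=[]
Op 2: conn=5 S1=29 S2=29 S3=10 S4=24 blocked=[]
Op 3: conn=-5 S1=29 S2=19 S3=10 S4=24 blocked=[1, 2, 3, 4]
Op 4: conn=25 S1=29 S2=19 S3=10 S4=24 blocked=[]
Op 5: conn=38 S1=29 S2=19 S3=10 S4=24 blocked=[]
Op 6: conn=38 S1=52 S2=19 S3=10 S4=24 blocked=[]
Op 7: conn=38 S1=76 S2=19 S3=10 S4=24 blocked=[]
Op 8: conn=23 S1=76 S2=19 S3=-5 S4=24 blocked=[3]
Op 9: conn=23 S1=76 S2=30 S3=-5 S4=24 blocked=[3]
Op 10: conn=17 S1=76 S2=24 S3=-5 S4=24 blocked=[3]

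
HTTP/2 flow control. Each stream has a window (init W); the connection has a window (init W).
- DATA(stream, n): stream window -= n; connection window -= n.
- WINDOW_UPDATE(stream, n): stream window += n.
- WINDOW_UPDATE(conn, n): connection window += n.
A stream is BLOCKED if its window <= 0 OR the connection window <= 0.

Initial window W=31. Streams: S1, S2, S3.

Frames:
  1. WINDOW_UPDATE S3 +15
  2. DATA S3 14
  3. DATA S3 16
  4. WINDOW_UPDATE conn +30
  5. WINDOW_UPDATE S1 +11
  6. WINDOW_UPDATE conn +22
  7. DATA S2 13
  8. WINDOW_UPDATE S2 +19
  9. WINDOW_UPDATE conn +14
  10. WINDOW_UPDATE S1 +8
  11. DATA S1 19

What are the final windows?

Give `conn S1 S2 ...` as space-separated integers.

Answer: 35 31 37 16

Derivation:
Op 1: conn=31 S1=31 S2=31 S3=46 blocked=[]
Op 2: conn=17 S1=31 S2=31 S3=32 blocked=[]
Op 3: conn=1 S1=31 S2=31 S3=16 blocked=[]
Op 4: conn=31 S1=31 S2=31 S3=16 blocked=[]
Op 5: conn=31 S1=42 S2=31 S3=16 blocked=[]
Op 6: conn=53 S1=42 S2=31 S3=16 blocked=[]
Op 7: conn=40 S1=42 S2=18 S3=16 blocked=[]
Op 8: conn=40 S1=42 S2=37 S3=16 blocked=[]
Op 9: conn=54 S1=42 S2=37 S3=16 blocked=[]
Op 10: conn=54 S1=50 S2=37 S3=16 blocked=[]
Op 11: conn=35 S1=31 S2=37 S3=16 blocked=[]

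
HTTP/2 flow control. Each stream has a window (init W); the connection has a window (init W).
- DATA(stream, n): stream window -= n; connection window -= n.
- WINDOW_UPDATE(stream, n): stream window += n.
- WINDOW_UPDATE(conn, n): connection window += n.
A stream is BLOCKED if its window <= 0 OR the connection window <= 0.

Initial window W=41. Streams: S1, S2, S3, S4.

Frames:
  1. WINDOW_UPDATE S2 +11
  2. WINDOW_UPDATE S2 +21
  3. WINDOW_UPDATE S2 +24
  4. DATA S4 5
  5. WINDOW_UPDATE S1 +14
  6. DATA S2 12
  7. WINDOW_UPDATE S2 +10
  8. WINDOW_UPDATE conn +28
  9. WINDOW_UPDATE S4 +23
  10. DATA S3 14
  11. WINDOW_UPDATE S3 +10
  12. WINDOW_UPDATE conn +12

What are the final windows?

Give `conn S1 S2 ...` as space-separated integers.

Answer: 50 55 95 37 59

Derivation:
Op 1: conn=41 S1=41 S2=52 S3=41 S4=41 blocked=[]
Op 2: conn=41 S1=41 S2=73 S3=41 S4=41 blocked=[]
Op 3: conn=41 S1=41 S2=97 S3=41 S4=41 blocked=[]
Op 4: conn=36 S1=41 S2=97 S3=41 S4=36 blocked=[]
Op 5: conn=36 S1=55 S2=97 S3=41 S4=36 blocked=[]
Op 6: conn=24 S1=55 S2=85 S3=41 S4=36 blocked=[]
Op 7: conn=24 S1=55 S2=95 S3=41 S4=36 blocked=[]
Op 8: conn=52 S1=55 S2=95 S3=41 S4=36 blocked=[]
Op 9: conn=52 S1=55 S2=95 S3=41 S4=59 blocked=[]
Op 10: conn=38 S1=55 S2=95 S3=27 S4=59 blocked=[]
Op 11: conn=38 S1=55 S2=95 S3=37 S4=59 blocked=[]
Op 12: conn=50 S1=55 S2=95 S3=37 S4=59 blocked=[]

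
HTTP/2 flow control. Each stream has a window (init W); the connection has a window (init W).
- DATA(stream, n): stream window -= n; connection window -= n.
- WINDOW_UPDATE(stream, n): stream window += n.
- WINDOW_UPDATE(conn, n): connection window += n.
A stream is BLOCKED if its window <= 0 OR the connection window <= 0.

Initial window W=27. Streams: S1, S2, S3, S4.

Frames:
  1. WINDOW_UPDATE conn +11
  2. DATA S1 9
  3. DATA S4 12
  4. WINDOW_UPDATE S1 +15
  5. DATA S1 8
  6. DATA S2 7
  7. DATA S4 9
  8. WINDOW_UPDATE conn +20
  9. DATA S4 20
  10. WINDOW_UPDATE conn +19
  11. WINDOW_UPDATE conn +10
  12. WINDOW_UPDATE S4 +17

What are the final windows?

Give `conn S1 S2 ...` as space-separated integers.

Op 1: conn=38 S1=27 S2=27 S3=27 S4=27 blocked=[]
Op 2: conn=29 S1=18 S2=27 S3=27 S4=27 blocked=[]
Op 3: conn=17 S1=18 S2=27 S3=27 S4=15 blocked=[]
Op 4: conn=17 S1=33 S2=27 S3=27 S4=15 blocked=[]
Op 5: conn=9 S1=25 S2=27 S3=27 S4=15 blocked=[]
Op 6: conn=2 S1=25 S2=20 S3=27 S4=15 blocked=[]
Op 7: conn=-7 S1=25 S2=20 S3=27 S4=6 blocked=[1, 2, 3, 4]
Op 8: conn=13 S1=25 S2=20 S3=27 S4=6 blocked=[]
Op 9: conn=-7 S1=25 S2=20 S3=27 S4=-14 blocked=[1, 2, 3, 4]
Op 10: conn=12 S1=25 S2=20 S3=27 S4=-14 blocked=[4]
Op 11: conn=22 S1=25 S2=20 S3=27 S4=-14 blocked=[4]
Op 12: conn=22 S1=25 S2=20 S3=27 S4=3 blocked=[]

Answer: 22 25 20 27 3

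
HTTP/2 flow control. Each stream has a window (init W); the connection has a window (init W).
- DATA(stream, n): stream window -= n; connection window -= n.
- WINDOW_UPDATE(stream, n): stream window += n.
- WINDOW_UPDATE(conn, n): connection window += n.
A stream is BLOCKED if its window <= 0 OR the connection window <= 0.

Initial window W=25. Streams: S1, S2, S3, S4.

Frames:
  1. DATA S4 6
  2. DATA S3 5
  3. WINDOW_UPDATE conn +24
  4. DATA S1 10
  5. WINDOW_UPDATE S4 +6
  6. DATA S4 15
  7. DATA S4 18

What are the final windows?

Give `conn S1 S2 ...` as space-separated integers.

Answer: -5 15 25 20 -8

Derivation:
Op 1: conn=19 S1=25 S2=25 S3=25 S4=19 blocked=[]
Op 2: conn=14 S1=25 S2=25 S3=20 S4=19 blocked=[]
Op 3: conn=38 S1=25 S2=25 S3=20 S4=19 blocked=[]
Op 4: conn=28 S1=15 S2=25 S3=20 S4=19 blocked=[]
Op 5: conn=28 S1=15 S2=25 S3=20 S4=25 blocked=[]
Op 6: conn=13 S1=15 S2=25 S3=20 S4=10 blocked=[]
Op 7: conn=-5 S1=15 S2=25 S3=20 S4=-8 blocked=[1, 2, 3, 4]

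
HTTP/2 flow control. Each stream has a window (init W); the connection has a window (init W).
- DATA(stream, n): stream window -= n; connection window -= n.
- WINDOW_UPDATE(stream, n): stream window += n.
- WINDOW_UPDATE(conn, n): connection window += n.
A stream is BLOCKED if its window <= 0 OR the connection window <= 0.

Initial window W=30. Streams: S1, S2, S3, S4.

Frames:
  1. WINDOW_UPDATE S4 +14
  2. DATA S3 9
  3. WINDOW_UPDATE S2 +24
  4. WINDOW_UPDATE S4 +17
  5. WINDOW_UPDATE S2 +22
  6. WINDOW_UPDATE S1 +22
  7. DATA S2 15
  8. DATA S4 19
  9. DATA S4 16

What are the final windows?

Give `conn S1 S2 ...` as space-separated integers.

Op 1: conn=30 S1=30 S2=30 S3=30 S4=44 blocked=[]
Op 2: conn=21 S1=30 S2=30 S3=21 S4=44 blocked=[]
Op 3: conn=21 S1=30 S2=54 S3=21 S4=44 blocked=[]
Op 4: conn=21 S1=30 S2=54 S3=21 S4=61 blocked=[]
Op 5: conn=21 S1=30 S2=76 S3=21 S4=61 blocked=[]
Op 6: conn=21 S1=52 S2=76 S3=21 S4=61 blocked=[]
Op 7: conn=6 S1=52 S2=61 S3=21 S4=61 blocked=[]
Op 8: conn=-13 S1=52 S2=61 S3=21 S4=42 blocked=[1, 2, 3, 4]
Op 9: conn=-29 S1=52 S2=61 S3=21 S4=26 blocked=[1, 2, 3, 4]

Answer: -29 52 61 21 26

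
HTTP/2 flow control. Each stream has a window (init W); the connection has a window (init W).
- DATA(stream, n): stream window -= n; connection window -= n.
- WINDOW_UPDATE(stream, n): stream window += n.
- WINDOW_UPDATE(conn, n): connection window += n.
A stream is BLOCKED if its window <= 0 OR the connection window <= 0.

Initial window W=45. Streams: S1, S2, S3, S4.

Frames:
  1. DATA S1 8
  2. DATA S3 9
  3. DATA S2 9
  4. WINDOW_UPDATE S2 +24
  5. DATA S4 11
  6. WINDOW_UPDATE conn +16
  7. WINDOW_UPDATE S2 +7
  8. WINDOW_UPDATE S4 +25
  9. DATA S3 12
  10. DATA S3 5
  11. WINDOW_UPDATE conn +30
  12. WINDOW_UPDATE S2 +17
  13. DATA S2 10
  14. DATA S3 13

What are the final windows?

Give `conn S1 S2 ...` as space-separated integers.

Answer: 14 37 74 6 59

Derivation:
Op 1: conn=37 S1=37 S2=45 S3=45 S4=45 blocked=[]
Op 2: conn=28 S1=37 S2=45 S3=36 S4=45 blocked=[]
Op 3: conn=19 S1=37 S2=36 S3=36 S4=45 blocked=[]
Op 4: conn=19 S1=37 S2=60 S3=36 S4=45 blocked=[]
Op 5: conn=8 S1=37 S2=60 S3=36 S4=34 blocked=[]
Op 6: conn=24 S1=37 S2=60 S3=36 S4=34 blocked=[]
Op 7: conn=24 S1=37 S2=67 S3=36 S4=34 blocked=[]
Op 8: conn=24 S1=37 S2=67 S3=36 S4=59 blocked=[]
Op 9: conn=12 S1=37 S2=67 S3=24 S4=59 blocked=[]
Op 10: conn=7 S1=37 S2=67 S3=19 S4=59 blocked=[]
Op 11: conn=37 S1=37 S2=67 S3=19 S4=59 blocked=[]
Op 12: conn=37 S1=37 S2=84 S3=19 S4=59 blocked=[]
Op 13: conn=27 S1=37 S2=74 S3=19 S4=59 blocked=[]
Op 14: conn=14 S1=37 S2=74 S3=6 S4=59 blocked=[]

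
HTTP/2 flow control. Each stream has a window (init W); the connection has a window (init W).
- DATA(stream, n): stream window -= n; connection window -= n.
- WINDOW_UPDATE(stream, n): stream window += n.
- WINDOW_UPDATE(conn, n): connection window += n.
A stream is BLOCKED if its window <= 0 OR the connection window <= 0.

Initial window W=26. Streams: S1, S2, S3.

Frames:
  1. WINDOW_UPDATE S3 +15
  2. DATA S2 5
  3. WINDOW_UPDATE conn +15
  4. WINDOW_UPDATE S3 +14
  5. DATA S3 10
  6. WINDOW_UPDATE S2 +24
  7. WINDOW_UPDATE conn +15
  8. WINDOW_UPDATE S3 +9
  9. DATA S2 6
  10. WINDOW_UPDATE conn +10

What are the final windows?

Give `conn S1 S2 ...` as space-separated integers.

Op 1: conn=26 S1=26 S2=26 S3=41 blocked=[]
Op 2: conn=21 S1=26 S2=21 S3=41 blocked=[]
Op 3: conn=36 S1=26 S2=21 S3=41 blocked=[]
Op 4: conn=36 S1=26 S2=21 S3=55 blocked=[]
Op 5: conn=26 S1=26 S2=21 S3=45 blocked=[]
Op 6: conn=26 S1=26 S2=45 S3=45 blocked=[]
Op 7: conn=41 S1=26 S2=45 S3=45 blocked=[]
Op 8: conn=41 S1=26 S2=45 S3=54 blocked=[]
Op 9: conn=35 S1=26 S2=39 S3=54 blocked=[]
Op 10: conn=45 S1=26 S2=39 S3=54 blocked=[]

Answer: 45 26 39 54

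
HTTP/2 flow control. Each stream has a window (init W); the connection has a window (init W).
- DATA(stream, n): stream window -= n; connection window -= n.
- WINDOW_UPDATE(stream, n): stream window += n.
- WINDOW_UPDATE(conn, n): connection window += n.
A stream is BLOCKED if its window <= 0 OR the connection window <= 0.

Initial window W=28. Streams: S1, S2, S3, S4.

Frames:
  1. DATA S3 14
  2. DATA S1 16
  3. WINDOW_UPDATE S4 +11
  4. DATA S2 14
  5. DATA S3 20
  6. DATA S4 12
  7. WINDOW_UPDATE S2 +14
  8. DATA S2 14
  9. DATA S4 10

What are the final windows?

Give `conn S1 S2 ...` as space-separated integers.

Op 1: conn=14 S1=28 S2=28 S3=14 S4=28 blocked=[]
Op 2: conn=-2 S1=12 S2=28 S3=14 S4=28 blocked=[1, 2, 3, 4]
Op 3: conn=-2 S1=12 S2=28 S3=14 S4=39 blocked=[1, 2, 3, 4]
Op 4: conn=-16 S1=12 S2=14 S3=14 S4=39 blocked=[1, 2, 3, 4]
Op 5: conn=-36 S1=12 S2=14 S3=-6 S4=39 blocked=[1, 2, 3, 4]
Op 6: conn=-48 S1=12 S2=14 S3=-6 S4=27 blocked=[1, 2, 3, 4]
Op 7: conn=-48 S1=12 S2=28 S3=-6 S4=27 blocked=[1, 2, 3, 4]
Op 8: conn=-62 S1=12 S2=14 S3=-6 S4=27 blocked=[1, 2, 3, 4]
Op 9: conn=-72 S1=12 S2=14 S3=-6 S4=17 blocked=[1, 2, 3, 4]

Answer: -72 12 14 -6 17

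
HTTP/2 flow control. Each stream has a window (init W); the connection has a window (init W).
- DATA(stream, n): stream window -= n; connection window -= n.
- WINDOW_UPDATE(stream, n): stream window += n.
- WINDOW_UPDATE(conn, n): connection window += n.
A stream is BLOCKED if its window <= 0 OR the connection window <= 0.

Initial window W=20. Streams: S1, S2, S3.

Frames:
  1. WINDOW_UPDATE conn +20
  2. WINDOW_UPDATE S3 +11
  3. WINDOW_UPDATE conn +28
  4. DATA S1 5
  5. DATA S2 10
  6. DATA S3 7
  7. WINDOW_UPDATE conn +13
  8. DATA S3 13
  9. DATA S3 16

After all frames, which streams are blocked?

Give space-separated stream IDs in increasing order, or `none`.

Answer: S3

Derivation:
Op 1: conn=40 S1=20 S2=20 S3=20 blocked=[]
Op 2: conn=40 S1=20 S2=20 S3=31 blocked=[]
Op 3: conn=68 S1=20 S2=20 S3=31 blocked=[]
Op 4: conn=63 S1=15 S2=20 S3=31 blocked=[]
Op 5: conn=53 S1=15 S2=10 S3=31 blocked=[]
Op 6: conn=46 S1=15 S2=10 S3=24 blocked=[]
Op 7: conn=59 S1=15 S2=10 S3=24 blocked=[]
Op 8: conn=46 S1=15 S2=10 S3=11 blocked=[]
Op 9: conn=30 S1=15 S2=10 S3=-5 blocked=[3]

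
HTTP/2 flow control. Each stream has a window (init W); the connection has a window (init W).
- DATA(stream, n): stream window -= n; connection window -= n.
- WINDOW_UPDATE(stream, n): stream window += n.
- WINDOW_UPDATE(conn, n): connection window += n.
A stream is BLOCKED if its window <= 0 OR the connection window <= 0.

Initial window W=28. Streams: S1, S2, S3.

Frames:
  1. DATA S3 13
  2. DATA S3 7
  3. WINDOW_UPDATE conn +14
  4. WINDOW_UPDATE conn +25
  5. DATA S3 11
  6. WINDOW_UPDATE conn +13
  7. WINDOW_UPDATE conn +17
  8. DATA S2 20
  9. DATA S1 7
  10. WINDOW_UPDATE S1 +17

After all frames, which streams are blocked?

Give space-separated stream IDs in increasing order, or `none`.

Answer: S3

Derivation:
Op 1: conn=15 S1=28 S2=28 S3=15 blocked=[]
Op 2: conn=8 S1=28 S2=28 S3=8 blocked=[]
Op 3: conn=22 S1=28 S2=28 S3=8 blocked=[]
Op 4: conn=47 S1=28 S2=28 S3=8 blocked=[]
Op 5: conn=36 S1=28 S2=28 S3=-3 blocked=[3]
Op 6: conn=49 S1=28 S2=28 S3=-3 blocked=[3]
Op 7: conn=66 S1=28 S2=28 S3=-3 blocked=[3]
Op 8: conn=46 S1=28 S2=8 S3=-3 blocked=[3]
Op 9: conn=39 S1=21 S2=8 S3=-3 blocked=[3]
Op 10: conn=39 S1=38 S2=8 S3=-3 blocked=[3]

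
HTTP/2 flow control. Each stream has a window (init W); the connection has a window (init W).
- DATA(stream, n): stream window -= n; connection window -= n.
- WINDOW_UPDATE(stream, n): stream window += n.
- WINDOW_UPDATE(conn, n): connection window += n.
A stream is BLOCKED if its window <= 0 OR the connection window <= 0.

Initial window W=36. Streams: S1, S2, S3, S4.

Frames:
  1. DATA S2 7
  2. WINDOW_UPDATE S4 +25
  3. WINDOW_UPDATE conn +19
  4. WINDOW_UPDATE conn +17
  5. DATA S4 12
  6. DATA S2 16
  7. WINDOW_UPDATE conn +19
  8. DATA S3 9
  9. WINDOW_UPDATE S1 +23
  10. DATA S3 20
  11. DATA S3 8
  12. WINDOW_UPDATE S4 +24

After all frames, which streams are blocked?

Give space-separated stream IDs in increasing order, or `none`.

Answer: S3

Derivation:
Op 1: conn=29 S1=36 S2=29 S3=36 S4=36 blocked=[]
Op 2: conn=29 S1=36 S2=29 S3=36 S4=61 blocked=[]
Op 3: conn=48 S1=36 S2=29 S3=36 S4=61 blocked=[]
Op 4: conn=65 S1=36 S2=29 S3=36 S4=61 blocked=[]
Op 5: conn=53 S1=36 S2=29 S3=36 S4=49 blocked=[]
Op 6: conn=37 S1=36 S2=13 S3=36 S4=49 blocked=[]
Op 7: conn=56 S1=36 S2=13 S3=36 S4=49 blocked=[]
Op 8: conn=47 S1=36 S2=13 S3=27 S4=49 blocked=[]
Op 9: conn=47 S1=59 S2=13 S3=27 S4=49 blocked=[]
Op 10: conn=27 S1=59 S2=13 S3=7 S4=49 blocked=[]
Op 11: conn=19 S1=59 S2=13 S3=-1 S4=49 blocked=[3]
Op 12: conn=19 S1=59 S2=13 S3=-1 S4=73 blocked=[3]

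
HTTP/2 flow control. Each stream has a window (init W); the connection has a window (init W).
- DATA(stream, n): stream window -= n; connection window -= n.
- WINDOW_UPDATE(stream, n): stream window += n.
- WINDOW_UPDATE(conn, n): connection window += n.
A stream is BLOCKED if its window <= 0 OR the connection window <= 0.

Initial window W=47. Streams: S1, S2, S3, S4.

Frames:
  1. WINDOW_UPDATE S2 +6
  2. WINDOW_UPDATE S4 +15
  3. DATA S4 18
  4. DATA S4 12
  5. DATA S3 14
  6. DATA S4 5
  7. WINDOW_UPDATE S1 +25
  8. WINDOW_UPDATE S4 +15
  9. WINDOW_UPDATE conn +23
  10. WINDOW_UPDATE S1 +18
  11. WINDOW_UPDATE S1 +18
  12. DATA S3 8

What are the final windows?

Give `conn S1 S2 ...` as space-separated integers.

Answer: 13 108 53 25 42

Derivation:
Op 1: conn=47 S1=47 S2=53 S3=47 S4=47 blocked=[]
Op 2: conn=47 S1=47 S2=53 S3=47 S4=62 blocked=[]
Op 3: conn=29 S1=47 S2=53 S3=47 S4=44 blocked=[]
Op 4: conn=17 S1=47 S2=53 S3=47 S4=32 blocked=[]
Op 5: conn=3 S1=47 S2=53 S3=33 S4=32 blocked=[]
Op 6: conn=-2 S1=47 S2=53 S3=33 S4=27 blocked=[1, 2, 3, 4]
Op 7: conn=-2 S1=72 S2=53 S3=33 S4=27 blocked=[1, 2, 3, 4]
Op 8: conn=-2 S1=72 S2=53 S3=33 S4=42 blocked=[1, 2, 3, 4]
Op 9: conn=21 S1=72 S2=53 S3=33 S4=42 blocked=[]
Op 10: conn=21 S1=90 S2=53 S3=33 S4=42 blocked=[]
Op 11: conn=21 S1=108 S2=53 S3=33 S4=42 blocked=[]
Op 12: conn=13 S1=108 S2=53 S3=25 S4=42 blocked=[]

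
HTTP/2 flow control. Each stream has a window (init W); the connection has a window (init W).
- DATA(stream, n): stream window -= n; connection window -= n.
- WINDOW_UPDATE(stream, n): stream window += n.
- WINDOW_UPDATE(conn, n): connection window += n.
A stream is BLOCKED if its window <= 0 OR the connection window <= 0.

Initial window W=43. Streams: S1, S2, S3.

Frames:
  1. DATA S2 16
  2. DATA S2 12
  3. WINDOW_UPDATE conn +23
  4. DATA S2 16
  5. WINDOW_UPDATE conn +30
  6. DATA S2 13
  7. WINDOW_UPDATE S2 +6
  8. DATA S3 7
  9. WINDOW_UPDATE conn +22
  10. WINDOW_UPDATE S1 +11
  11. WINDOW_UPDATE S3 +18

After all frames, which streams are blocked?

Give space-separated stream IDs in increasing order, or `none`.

Answer: S2

Derivation:
Op 1: conn=27 S1=43 S2=27 S3=43 blocked=[]
Op 2: conn=15 S1=43 S2=15 S3=43 blocked=[]
Op 3: conn=38 S1=43 S2=15 S3=43 blocked=[]
Op 4: conn=22 S1=43 S2=-1 S3=43 blocked=[2]
Op 5: conn=52 S1=43 S2=-1 S3=43 blocked=[2]
Op 6: conn=39 S1=43 S2=-14 S3=43 blocked=[2]
Op 7: conn=39 S1=43 S2=-8 S3=43 blocked=[2]
Op 8: conn=32 S1=43 S2=-8 S3=36 blocked=[2]
Op 9: conn=54 S1=43 S2=-8 S3=36 blocked=[2]
Op 10: conn=54 S1=54 S2=-8 S3=36 blocked=[2]
Op 11: conn=54 S1=54 S2=-8 S3=54 blocked=[2]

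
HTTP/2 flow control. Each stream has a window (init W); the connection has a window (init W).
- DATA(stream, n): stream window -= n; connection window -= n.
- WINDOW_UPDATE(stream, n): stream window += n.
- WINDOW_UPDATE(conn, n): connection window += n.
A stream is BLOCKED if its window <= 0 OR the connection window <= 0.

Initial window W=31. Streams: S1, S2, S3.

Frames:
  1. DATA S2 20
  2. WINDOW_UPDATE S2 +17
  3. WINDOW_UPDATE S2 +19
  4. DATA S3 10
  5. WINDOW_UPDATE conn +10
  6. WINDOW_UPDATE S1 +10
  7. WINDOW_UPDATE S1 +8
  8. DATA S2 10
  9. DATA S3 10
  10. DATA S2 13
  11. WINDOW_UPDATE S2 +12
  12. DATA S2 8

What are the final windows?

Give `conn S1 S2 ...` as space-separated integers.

Answer: -30 49 28 11

Derivation:
Op 1: conn=11 S1=31 S2=11 S3=31 blocked=[]
Op 2: conn=11 S1=31 S2=28 S3=31 blocked=[]
Op 3: conn=11 S1=31 S2=47 S3=31 blocked=[]
Op 4: conn=1 S1=31 S2=47 S3=21 blocked=[]
Op 5: conn=11 S1=31 S2=47 S3=21 blocked=[]
Op 6: conn=11 S1=41 S2=47 S3=21 blocked=[]
Op 7: conn=11 S1=49 S2=47 S3=21 blocked=[]
Op 8: conn=1 S1=49 S2=37 S3=21 blocked=[]
Op 9: conn=-9 S1=49 S2=37 S3=11 blocked=[1, 2, 3]
Op 10: conn=-22 S1=49 S2=24 S3=11 blocked=[1, 2, 3]
Op 11: conn=-22 S1=49 S2=36 S3=11 blocked=[1, 2, 3]
Op 12: conn=-30 S1=49 S2=28 S3=11 blocked=[1, 2, 3]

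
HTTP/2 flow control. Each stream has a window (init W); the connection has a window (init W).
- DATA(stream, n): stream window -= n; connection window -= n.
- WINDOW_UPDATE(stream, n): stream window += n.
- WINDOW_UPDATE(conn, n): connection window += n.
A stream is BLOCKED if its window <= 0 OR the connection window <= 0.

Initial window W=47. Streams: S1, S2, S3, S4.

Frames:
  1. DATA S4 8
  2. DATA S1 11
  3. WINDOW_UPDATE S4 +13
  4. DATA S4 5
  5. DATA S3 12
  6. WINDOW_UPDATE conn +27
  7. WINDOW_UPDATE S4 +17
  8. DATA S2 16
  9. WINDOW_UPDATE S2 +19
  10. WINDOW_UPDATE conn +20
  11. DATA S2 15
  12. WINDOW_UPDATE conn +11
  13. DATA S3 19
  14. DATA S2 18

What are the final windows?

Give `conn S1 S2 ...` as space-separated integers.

Answer: 1 36 17 16 64

Derivation:
Op 1: conn=39 S1=47 S2=47 S3=47 S4=39 blocked=[]
Op 2: conn=28 S1=36 S2=47 S3=47 S4=39 blocked=[]
Op 3: conn=28 S1=36 S2=47 S3=47 S4=52 blocked=[]
Op 4: conn=23 S1=36 S2=47 S3=47 S4=47 blocked=[]
Op 5: conn=11 S1=36 S2=47 S3=35 S4=47 blocked=[]
Op 6: conn=38 S1=36 S2=47 S3=35 S4=47 blocked=[]
Op 7: conn=38 S1=36 S2=47 S3=35 S4=64 blocked=[]
Op 8: conn=22 S1=36 S2=31 S3=35 S4=64 blocked=[]
Op 9: conn=22 S1=36 S2=50 S3=35 S4=64 blocked=[]
Op 10: conn=42 S1=36 S2=50 S3=35 S4=64 blocked=[]
Op 11: conn=27 S1=36 S2=35 S3=35 S4=64 blocked=[]
Op 12: conn=38 S1=36 S2=35 S3=35 S4=64 blocked=[]
Op 13: conn=19 S1=36 S2=35 S3=16 S4=64 blocked=[]
Op 14: conn=1 S1=36 S2=17 S3=16 S4=64 blocked=[]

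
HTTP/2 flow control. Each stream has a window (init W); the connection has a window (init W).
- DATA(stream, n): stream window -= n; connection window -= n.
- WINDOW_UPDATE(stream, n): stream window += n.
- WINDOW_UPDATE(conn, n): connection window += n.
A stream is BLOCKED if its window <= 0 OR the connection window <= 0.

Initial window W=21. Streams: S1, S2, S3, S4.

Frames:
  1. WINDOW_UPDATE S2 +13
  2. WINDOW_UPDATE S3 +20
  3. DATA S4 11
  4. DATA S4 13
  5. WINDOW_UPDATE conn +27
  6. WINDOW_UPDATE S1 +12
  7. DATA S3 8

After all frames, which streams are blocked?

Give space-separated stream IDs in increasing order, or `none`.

Answer: S4

Derivation:
Op 1: conn=21 S1=21 S2=34 S3=21 S4=21 blocked=[]
Op 2: conn=21 S1=21 S2=34 S3=41 S4=21 blocked=[]
Op 3: conn=10 S1=21 S2=34 S3=41 S4=10 blocked=[]
Op 4: conn=-3 S1=21 S2=34 S3=41 S4=-3 blocked=[1, 2, 3, 4]
Op 5: conn=24 S1=21 S2=34 S3=41 S4=-3 blocked=[4]
Op 6: conn=24 S1=33 S2=34 S3=41 S4=-3 blocked=[4]
Op 7: conn=16 S1=33 S2=34 S3=33 S4=-3 blocked=[4]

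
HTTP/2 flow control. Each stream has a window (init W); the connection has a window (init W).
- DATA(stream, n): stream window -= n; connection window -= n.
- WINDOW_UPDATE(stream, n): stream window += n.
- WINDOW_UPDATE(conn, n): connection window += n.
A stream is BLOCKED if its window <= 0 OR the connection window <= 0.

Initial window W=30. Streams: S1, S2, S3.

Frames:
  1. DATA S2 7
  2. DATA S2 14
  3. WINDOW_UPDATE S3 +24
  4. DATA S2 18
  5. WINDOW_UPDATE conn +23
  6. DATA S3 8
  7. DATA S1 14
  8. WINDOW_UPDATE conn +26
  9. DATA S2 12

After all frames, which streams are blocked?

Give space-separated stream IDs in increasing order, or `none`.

Answer: S2

Derivation:
Op 1: conn=23 S1=30 S2=23 S3=30 blocked=[]
Op 2: conn=9 S1=30 S2=9 S3=30 blocked=[]
Op 3: conn=9 S1=30 S2=9 S3=54 blocked=[]
Op 4: conn=-9 S1=30 S2=-9 S3=54 blocked=[1, 2, 3]
Op 5: conn=14 S1=30 S2=-9 S3=54 blocked=[2]
Op 6: conn=6 S1=30 S2=-9 S3=46 blocked=[2]
Op 7: conn=-8 S1=16 S2=-9 S3=46 blocked=[1, 2, 3]
Op 8: conn=18 S1=16 S2=-9 S3=46 blocked=[2]
Op 9: conn=6 S1=16 S2=-21 S3=46 blocked=[2]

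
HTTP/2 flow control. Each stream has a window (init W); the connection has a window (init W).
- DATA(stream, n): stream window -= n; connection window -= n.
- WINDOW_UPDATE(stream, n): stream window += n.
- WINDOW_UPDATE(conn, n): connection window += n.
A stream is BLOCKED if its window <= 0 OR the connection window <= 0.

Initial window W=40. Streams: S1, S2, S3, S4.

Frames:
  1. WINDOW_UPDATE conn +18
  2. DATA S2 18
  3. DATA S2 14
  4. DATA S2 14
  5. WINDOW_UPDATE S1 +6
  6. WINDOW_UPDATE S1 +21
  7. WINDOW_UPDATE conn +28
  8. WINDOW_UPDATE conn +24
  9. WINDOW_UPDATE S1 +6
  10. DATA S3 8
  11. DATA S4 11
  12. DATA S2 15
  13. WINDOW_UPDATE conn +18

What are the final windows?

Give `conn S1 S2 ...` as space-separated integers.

Op 1: conn=58 S1=40 S2=40 S3=40 S4=40 blocked=[]
Op 2: conn=40 S1=40 S2=22 S3=40 S4=40 blocked=[]
Op 3: conn=26 S1=40 S2=8 S3=40 S4=40 blocked=[]
Op 4: conn=12 S1=40 S2=-6 S3=40 S4=40 blocked=[2]
Op 5: conn=12 S1=46 S2=-6 S3=40 S4=40 blocked=[2]
Op 6: conn=12 S1=67 S2=-6 S3=40 S4=40 blocked=[2]
Op 7: conn=40 S1=67 S2=-6 S3=40 S4=40 blocked=[2]
Op 8: conn=64 S1=67 S2=-6 S3=40 S4=40 blocked=[2]
Op 9: conn=64 S1=73 S2=-6 S3=40 S4=40 blocked=[2]
Op 10: conn=56 S1=73 S2=-6 S3=32 S4=40 blocked=[2]
Op 11: conn=45 S1=73 S2=-6 S3=32 S4=29 blocked=[2]
Op 12: conn=30 S1=73 S2=-21 S3=32 S4=29 blocked=[2]
Op 13: conn=48 S1=73 S2=-21 S3=32 S4=29 blocked=[2]

Answer: 48 73 -21 32 29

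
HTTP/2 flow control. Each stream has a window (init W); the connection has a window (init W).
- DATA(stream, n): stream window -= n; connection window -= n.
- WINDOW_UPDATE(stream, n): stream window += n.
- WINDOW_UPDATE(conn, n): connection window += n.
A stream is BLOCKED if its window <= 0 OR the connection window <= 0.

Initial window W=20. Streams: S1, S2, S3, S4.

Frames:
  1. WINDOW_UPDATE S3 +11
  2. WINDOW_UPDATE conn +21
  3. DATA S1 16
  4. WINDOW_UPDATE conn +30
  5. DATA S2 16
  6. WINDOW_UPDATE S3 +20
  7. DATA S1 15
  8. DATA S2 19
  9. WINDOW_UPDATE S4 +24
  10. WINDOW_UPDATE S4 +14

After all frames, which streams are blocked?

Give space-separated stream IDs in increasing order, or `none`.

Op 1: conn=20 S1=20 S2=20 S3=31 S4=20 blocked=[]
Op 2: conn=41 S1=20 S2=20 S3=31 S4=20 blocked=[]
Op 3: conn=25 S1=4 S2=20 S3=31 S4=20 blocked=[]
Op 4: conn=55 S1=4 S2=20 S3=31 S4=20 blocked=[]
Op 5: conn=39 S1=4 S2=4 S3=31 S4=20 blocked=[]
Op 6: conn=39 S1=4 S2=4 S3=51 S4=20 blocked=[]
Op 7: conn=24 S1=-11 S2=4 S3=51 S4=20 blocked=[1]
Op 8: conn=5 S1=-11 S2=-15 S3=51 S4=20 blocked=[1, 2]
Op 9: conn=5 S1=-11 S2=-15 S3=51 S4=44 blocked=[1, 2]
Op 10: conn=5 S1=-11 S2=-15 S3=51 S4=58 blocked=[1, 2]

Answer: S1 S2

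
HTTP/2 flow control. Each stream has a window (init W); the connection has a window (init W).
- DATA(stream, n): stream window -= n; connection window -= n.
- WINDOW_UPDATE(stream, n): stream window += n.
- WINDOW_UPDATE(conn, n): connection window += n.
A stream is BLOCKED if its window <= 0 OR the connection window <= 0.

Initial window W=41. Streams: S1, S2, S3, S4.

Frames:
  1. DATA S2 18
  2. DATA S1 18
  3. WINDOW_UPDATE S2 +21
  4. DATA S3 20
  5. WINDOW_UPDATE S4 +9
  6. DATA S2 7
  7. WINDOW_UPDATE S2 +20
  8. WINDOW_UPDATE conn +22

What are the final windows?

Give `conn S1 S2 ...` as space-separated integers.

Op 1: conn=23 S1=41 S2=23 S3=41 S4=41 blocked=[]
Op 2: conn=5 S1=23 S2=23 S3=41 S4=41 blocked=[]
Op 3: conn=5 S1=23 S2=44 S3=41 S4=41 blocked=[]
Op 4: conn=-15 S1=23 S2=44 S3=21 S4=41 blocked=[1, 2, 3, 4]
Op 5: conn=-15 S1=23 S2=44 S3=21 S4=50 blocked=[1, 2, 3, 4]
Op 6: conn=-22 S1=23 S2=37 S3=21 S4=50 blocked=[1, 2, 3, 4]
Op 7: conn=-22 S1=23 S2=57 S3=21 S4=50 blocked=[1, 2, 3, 4]
Op 8: conn=0 S1=23 S2=57 S3=21 S4=50 blocked=[1, 2, 3, 4]

Answer: 0 23 57 21 50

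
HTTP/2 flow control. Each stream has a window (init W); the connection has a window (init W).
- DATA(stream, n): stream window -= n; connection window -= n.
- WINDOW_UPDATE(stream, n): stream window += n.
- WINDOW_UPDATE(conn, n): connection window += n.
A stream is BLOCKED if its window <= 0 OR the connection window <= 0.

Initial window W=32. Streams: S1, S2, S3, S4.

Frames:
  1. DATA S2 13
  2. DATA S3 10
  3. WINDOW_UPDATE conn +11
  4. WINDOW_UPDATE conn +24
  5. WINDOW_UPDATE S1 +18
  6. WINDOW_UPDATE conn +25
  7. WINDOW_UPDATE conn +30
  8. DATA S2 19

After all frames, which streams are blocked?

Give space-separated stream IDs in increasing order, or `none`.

Answer: S2

Derivation:
Op 1: conn=19 S1=32 S2=19 S3=32 S4=32 blocked=[]
Op 2: conn=9 S1=32 S2=19 S3=22 S4=32 blocked=[]
Op 3: conn=20 S1=32 S2=19 S3=22 S4=32 blocked=[]
Op 4: conn=44 S1=32 S2=19 S3=22 S4=32 blocked=[]
Op 5: conn=44 S1=50 S2=19 S3=22 S4=32 blocked=[]
Op 6: conn=69 S1=50 S2=19 S3=22 S4=32 blocked=[]
Op 7: conn=99 S1=50 S2=19 S3=22 S4=32 blocked=[]
Op 8: conn=80 S1=50 S2=0 S3=22 S4=32 blocked=[2]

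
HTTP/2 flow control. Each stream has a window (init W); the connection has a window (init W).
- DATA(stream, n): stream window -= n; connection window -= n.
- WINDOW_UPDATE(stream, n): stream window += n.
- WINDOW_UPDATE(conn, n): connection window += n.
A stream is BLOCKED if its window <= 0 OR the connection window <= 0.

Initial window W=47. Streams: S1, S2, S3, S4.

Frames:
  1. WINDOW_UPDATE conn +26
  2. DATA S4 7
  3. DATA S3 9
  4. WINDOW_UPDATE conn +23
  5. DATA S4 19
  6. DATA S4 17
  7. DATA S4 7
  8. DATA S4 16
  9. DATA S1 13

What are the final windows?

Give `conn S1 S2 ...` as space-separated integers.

Answer: 8 34 47 38 -19

Derivation:
Op 1: conn=73 S1=47 S2=47 S3=47 S4=47 blocked=[]
Op 2: conn=66 S1=47 S2=47 S3=47 S4=40 blocked=[]
Op 3: conn=57 S1=47 S2=47 S3=38 S4=40 blocked=[]
Op 4: conn=80 S1=47 S2=47 S3=38 S4=40 blocked=[]
Op 5: conn=61 S1=47 S2=47 S3=38 S4=21 blocked=[]
Op 6: conn=44 S1=47 S2=47 S3=38 S4=4 blocked=[]
Op 7: conn=37 S1=47 S2=47 S3=38 S4=-3 blocked=[4]
Op 8: conn=21 S1=47 S2=47 S3=38 S4=-19 blocked=[4]
Op 9: conn=8 S1=34 S2=47 S3=38 S4=-19 blocked=[4]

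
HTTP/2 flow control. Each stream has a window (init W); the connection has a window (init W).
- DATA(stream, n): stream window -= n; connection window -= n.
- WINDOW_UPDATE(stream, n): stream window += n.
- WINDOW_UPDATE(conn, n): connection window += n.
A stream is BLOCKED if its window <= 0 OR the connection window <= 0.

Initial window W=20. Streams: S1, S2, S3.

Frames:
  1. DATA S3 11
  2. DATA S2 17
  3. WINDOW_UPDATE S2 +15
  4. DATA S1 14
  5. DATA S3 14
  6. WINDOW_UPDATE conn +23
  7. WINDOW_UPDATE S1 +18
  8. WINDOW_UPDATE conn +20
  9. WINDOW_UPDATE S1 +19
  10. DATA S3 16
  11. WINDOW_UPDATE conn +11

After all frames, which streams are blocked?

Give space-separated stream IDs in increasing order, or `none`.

Op 1: conn=9 S1=20 S2=20 S3=9 blocked=[]
Op 2: conn=-8 S1=20 S2=3 S3=9 blocked=[1, 2, 3]
Op 3: conn=-8 S1=20 S2=18 S3=9 blocked=[1, 2, 3]
Op 4: conn=-22 S1=6 S2=18 S3=9 blocked=[1, 2, 3]
Op 5: conn=-36 S1=6 S2=18 S3=-5 blocked=[1, 2, 3]
Op 6: conn=-13 S1=6 S2=18 S3=-5 blocked=[1, 2, 3]
Op 7: conn=-13 S1=24 S2=18 S3=-5 blocked=[1, 2, 3]
Op 8: conn=7 S1=24 S2=18 S3=-5 blocked=[3]
Op 9: conn=7 S1=43 S2=18 S3=-5 blocked=[3]
Op 10: conn=-9 S1=43 S2=18 S3=-21 blocked=[1, 2, 3]
Op 11: conn=2 S1=43 S2=18 S3=-21 blocked=[3]

Answer: S3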